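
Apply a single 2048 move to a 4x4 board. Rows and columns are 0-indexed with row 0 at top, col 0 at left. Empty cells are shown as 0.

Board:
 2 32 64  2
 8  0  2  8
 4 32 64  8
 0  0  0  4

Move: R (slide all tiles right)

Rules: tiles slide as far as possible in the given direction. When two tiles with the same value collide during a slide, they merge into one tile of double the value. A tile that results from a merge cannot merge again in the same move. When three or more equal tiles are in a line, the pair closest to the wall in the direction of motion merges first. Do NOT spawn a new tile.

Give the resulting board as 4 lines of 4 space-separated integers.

Slide right:
row 0: [2, 32, 64, 2] -> [2, 32, 64, 2]
row 1: [8, 0, 2, 8] -> [0, 8, 2, 8]
row 2: [4, 32, 64, 8] -> [4, 32, 64, 8]
row 3: [0, 0, 0, 4] -> [0, 0, 0, 4]

Answer:  2 32 64  2
 0  8  2  8
 4 32 64  8
 0  0  0  4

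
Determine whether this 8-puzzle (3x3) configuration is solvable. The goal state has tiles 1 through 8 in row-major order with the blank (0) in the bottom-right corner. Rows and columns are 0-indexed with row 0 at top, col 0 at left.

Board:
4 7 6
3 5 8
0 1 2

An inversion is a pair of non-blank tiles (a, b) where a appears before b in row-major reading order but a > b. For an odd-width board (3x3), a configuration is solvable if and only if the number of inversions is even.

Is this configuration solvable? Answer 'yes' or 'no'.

Answer: yes

Derivation:
Inversions (pairs i<j in row-major order where tile[i] > tile[j] > 0): 18
18 is even, so the puzzle is solvable.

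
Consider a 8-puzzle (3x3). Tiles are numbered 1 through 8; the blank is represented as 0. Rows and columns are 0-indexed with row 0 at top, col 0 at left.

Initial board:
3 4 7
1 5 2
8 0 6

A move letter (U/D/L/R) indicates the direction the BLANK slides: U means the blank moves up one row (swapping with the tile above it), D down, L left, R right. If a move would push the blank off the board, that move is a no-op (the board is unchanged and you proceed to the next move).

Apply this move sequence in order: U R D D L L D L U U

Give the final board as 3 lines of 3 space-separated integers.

Answer: 0 4 7
3 2 6
1 8 5

Derivation:
After move 1 (U):
3 4 7
1 0 2
8 5 6

After move 2 (R):
3 4 7
1 2 0
8 5 6

After move 3 (D):
3 4 7
1 2 6
8 5 0

After move 4 (D):
3 4 7
1 2 6
8 5 0

After move 5 (L):
3 4 7
1 2 6
8 0 5

After move 6 (L):
3 4 7
1 2 6
0 8 5

After move 7 (D):
3 4 7
1 2 6
0 8 5

After move 8 (L):
3 4 7
1 2 6
0 8 5

After move 9 (U):
3 4 7
0 2 6
1 8 5

After move 10 (U):
0 4 7
3 2 6
1 8 5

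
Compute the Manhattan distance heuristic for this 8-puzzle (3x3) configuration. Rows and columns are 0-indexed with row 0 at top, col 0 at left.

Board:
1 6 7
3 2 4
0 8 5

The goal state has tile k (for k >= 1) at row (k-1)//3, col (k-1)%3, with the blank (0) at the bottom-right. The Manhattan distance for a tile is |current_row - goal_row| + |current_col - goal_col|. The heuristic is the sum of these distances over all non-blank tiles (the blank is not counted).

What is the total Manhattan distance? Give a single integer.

Answer: 14

Derivation:
Tile 1: (0,0)->(0,0) = 0
Tile 6: (0,1)->(1,2) = 2
Tile 7: (0,2)->(2,0) = 4
Tile 3: (1,0)->(0,2) = 3
Tile 2: (1,1)->(0,1) = 1
Tile 4: (1,2)->(1,0) = 2
Tile 8: (2,1)->(2,1) = 0
Tile 5: (2,2)->(1,1) = 2
Sum: 0 + 2 + 4 + 3 + 1 + 2 + 0 + 2 = 14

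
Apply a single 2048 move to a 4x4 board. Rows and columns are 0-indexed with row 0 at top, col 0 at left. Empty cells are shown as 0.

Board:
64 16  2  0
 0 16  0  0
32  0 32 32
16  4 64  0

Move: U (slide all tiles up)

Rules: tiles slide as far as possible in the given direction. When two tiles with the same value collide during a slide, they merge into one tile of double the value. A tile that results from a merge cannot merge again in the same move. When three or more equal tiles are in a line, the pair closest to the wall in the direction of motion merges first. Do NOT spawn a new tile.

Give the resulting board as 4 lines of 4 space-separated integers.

Answer: 64 32  2 32
32  4 32  0
16  0 64  0
 0  0  0  0

Derivation:
Slide up:
col 0: [64, 0, 32, 16] -> [64, 32, 16, 0]
col 1: [16, 16, 0, 4] -> [32, 4, 0, 0]
col 2: [2, 0, 32, 64] -> [2, 32, 64, 0]
col 3: [0, 0, 32, 0] -> [32, 0, 0, 0]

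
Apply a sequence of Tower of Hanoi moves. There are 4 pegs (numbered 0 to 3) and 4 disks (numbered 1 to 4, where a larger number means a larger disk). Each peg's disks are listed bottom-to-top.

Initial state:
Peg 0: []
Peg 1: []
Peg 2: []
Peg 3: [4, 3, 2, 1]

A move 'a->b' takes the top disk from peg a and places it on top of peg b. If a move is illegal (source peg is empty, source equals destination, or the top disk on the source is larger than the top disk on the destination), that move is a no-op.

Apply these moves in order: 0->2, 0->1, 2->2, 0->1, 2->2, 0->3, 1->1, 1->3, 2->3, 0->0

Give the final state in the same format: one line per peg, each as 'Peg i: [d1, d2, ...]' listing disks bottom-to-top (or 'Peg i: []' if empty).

Answer: Peg 0: []
Peg 1: []
Peg 2: []
Peg 3: [4, 3, 2, 1]

Derivation:
After move 1 (0->2):
Peg 0: []
Peg 1: []
Peg 2: []
Peg 3: [4, 3, 2, 1]

After move 2 (0->1):
Peg 0: []
Peg 1: []
Peg 2: []
Peg 3: [4, 3, 2, 1]

After move 3 (2->2):
Peg 0: []
Peg 1: []
Peg 2: []
Peg 3: [4, 3, 2, 1]

After move 4 (0->1):
Peg 0: []
Peg 1: []
Peg 2: []
Peg 3: [4, 3, 2, 1]

After move 5 (2->2):
Peg 0: []
Peg 1: []
Peg 2: []
Peg 3: [4, 3, 2, 1]

After move 6 (0->3):
Peg 0: []
Peg 1: []
Peg 2: []
Peg 3: [4, 3, 2, 1]

After move 7 (1->1):
Peg 0: []
Peg 1: []
Peg 2: []
Peg 3: [4, 3, 2, 1]

After move 8 (1->3):
Peg 0: []
Peg 1: []
Peg 2: []
Peg 3: [4, 3, 2, 1]

After move 9 (2->3):
Peg 0: []
Peg 1: []
Peg 2: []
Peg 3: [4, 3, 2, 1]

After move 10 (0->0):
Peg 0: []
Peg 1: []
Peg 2: []
Peg 3: [4, 3, 2, 1]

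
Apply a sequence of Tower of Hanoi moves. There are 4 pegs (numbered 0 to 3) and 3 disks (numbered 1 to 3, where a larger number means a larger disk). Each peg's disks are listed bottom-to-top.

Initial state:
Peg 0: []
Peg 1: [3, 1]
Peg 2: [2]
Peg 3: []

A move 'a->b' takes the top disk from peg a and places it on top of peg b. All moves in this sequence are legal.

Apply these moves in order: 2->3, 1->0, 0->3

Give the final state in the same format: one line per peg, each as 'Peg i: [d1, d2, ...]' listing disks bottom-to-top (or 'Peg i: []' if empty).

After move 1 (2->3):
Peg 0: []
Peg 1: [3, 1]
Peg 2: []
Peg 3: [2]

After move 2 (1->0):
Peg 0: [1]
Peg 1: [3]
Peg 2: []
Peg 3: [2]

After move 3 (0->3):
Peg 0: []
Peg 1: [3]
Peg 2: []
Peg 3: [2, 1]

Answer: Peg 0: []
Peg 1: [3]
Peg 2: []
Peg 3: [2, 1]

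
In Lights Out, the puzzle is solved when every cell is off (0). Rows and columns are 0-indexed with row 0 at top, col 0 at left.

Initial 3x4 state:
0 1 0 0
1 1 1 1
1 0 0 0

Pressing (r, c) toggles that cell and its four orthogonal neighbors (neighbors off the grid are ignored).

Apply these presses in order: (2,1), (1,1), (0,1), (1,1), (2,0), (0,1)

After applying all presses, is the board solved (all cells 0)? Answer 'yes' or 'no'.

After press 1 at (2,1):
0 1 0 0
1 0 1 1
0 1 1 0

After press 2 at (1,1):
0 0 0 0
0 1 0 1
0 0 1 0

After press 3 at (0,1):
1 1 1 0
0 0 0 1
0 0 1 0

After press 4 at (1,1):
1 0 1 0
1 1 1 1
0 1 1 0

After press 5 at (2,0):
1 0 1 0
0 1 1 1
1 0 1 0

After press 6 at (0,1):
0 1 0 0
0 0 1 1
1 0 1 0

Lights still on: 5

Answer: no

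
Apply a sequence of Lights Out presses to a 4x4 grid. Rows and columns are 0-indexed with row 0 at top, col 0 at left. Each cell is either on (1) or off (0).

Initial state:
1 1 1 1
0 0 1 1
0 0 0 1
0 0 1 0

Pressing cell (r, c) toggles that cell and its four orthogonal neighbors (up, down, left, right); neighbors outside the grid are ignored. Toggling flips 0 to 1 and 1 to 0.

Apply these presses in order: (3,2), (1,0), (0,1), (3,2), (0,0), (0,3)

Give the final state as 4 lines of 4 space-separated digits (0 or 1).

Answer: 0 1 1 0
0 0 1 0
1 0 0 1
0 0 1 0

Derivation:
After press 1 at (3,2):
1 1 1 1
0 0 1 1
0 0 1 1
0 1 0 1

After press 2 at (1,0):
0 1 1 1
1 1 1 1
1 0 1 1
0 1 0 1

After press 3 at (0,1):
1 0 0 1
1 0 1 1
1 0 1 1
0 1 0 1

After press 4 at (3,2):
1 0 0 1
1 0 1 1
1 0 0 1
0 0 1 0

After press 5 at (0,0):
0 1 0 1
0 0 1 1
1 0 0 1
0 0 1 0

After press 6 at (0,3):
0 1 1 0
0 0 1 0
1 0 0 1
0 0 1 0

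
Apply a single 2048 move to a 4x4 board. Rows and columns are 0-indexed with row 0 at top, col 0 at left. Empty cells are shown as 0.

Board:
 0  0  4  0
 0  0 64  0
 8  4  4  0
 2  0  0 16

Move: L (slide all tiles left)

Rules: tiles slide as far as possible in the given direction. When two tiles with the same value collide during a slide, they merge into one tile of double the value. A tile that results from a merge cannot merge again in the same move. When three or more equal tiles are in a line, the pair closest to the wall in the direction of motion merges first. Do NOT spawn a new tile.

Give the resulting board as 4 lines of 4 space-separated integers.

Slide left:
row 0: [0, 0, 4, 0] -> [4, 0, 0, 0]
row 1: [0, 0, 64, 0] -> [64, 0, 0, 0]
row 2: [8, 4, 4, 0] -> [8, 8, 0, 0]
row 3: [2, 0, 0, 16] -> [2, 16, 0, 0]

Answer:  4  0  0  0
64  0  0  0
 8  8  0  0
 2 16  0  0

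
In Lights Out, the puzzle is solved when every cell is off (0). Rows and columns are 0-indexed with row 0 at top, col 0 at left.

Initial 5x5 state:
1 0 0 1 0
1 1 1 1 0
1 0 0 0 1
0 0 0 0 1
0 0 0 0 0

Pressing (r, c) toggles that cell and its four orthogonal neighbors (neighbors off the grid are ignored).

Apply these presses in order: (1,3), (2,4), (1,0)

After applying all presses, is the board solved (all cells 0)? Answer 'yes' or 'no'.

After press 1 at (1,3):
1 0 0 0 0
1 1 0 0 1
1 0 0 1 1
0 0 0 0 1
0 0 0 0 0

After press 2 at (2,4):
1 0 0 0 0
1 1 0 0 0
1 0 0 0 0
0 0 0 0 0
0 0 0 0 0

After press 3 at (1,0):
0 0 0 0 0
0 0 0 0 0
0 0 0 0 0
0 0 0 0 0
0 0 0 0 0

Lights still on: 0

Answer: yes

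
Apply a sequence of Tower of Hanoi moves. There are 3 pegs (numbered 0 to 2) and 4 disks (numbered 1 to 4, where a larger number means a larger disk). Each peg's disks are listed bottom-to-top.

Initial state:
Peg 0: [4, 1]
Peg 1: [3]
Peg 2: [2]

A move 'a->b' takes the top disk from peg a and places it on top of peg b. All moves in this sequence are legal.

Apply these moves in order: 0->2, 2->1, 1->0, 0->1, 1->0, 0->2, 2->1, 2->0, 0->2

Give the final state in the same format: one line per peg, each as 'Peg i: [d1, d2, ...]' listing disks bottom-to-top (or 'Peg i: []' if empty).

Answer: Peg 0: [4]
Peg 1: [3, 1]
Peg 2: [2]

Derivation:
After move 1 (0->2):
Peg 0: [4]
Peg 1: [3]
Peg 2: [2, 1]

After move 2 (2->1):
Peg 0: [4]
Peg 1: [3, 1]
Peg 2: [2]

After move 3 (1->0):
Peg 0: [4, 1]
Peg 1: [3]
Peg 2: [2]

After move 4 (0->1):
Peg 0: [4]
Peg 1: [3, 1]
Peg 2: [2]

After move 5 (1->0):
Peg 0: [4, 1]
Peg 1: [3]
Peg 2: [2]

After move 6 (0->2):
Peg 0: [4]
Peg 1: [3]
Peg 2: [2, 1]

After move 7 (2->1):
Peg 0: [4]
Peg 1: [3, 1]
Peg 2: [2]

After move 8 (2->0):
Peg 0: [4, 2]
Peg 1: [3, 1]
Peg 2: []

After move 9 (0->2):
Peg 0: [4]
Peg 1: [3, 1]
Peg 2: [2]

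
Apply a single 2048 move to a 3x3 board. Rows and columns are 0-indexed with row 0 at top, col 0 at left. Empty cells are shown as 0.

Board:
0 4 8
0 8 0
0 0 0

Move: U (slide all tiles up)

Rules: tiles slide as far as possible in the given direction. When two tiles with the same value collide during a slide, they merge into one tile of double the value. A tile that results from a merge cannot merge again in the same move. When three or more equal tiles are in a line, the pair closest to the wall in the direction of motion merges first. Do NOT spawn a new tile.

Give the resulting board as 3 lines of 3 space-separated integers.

Slide up:
col 0: [0, 0, 0] -> [0, 0, 0]
col 1: [4, 8, 0] -> [4, 8, 0]
col 2: [8, 0, 0] -> [8, 0, 0]

Answer: 0 4 8
0 8 0
0 0 0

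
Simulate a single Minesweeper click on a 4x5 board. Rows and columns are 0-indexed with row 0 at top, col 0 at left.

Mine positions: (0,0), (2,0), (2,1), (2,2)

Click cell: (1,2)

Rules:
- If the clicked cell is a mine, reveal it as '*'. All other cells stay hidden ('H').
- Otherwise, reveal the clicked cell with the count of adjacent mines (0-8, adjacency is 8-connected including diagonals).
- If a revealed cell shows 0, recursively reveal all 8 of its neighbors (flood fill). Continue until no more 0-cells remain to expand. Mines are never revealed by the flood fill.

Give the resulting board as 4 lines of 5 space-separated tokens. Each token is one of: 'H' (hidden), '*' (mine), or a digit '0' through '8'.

H H H H H
H H 2 H H
H H H H H
H H H H H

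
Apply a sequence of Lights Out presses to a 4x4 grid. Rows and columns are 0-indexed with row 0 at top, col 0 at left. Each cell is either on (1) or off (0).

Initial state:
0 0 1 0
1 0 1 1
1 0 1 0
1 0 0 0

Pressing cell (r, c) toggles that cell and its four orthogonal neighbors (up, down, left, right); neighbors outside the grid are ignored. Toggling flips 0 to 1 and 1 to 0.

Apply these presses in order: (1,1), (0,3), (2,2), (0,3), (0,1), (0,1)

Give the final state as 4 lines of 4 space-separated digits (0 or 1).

Answer: 0 1 1 0
0 1 1 1
1 0 0 1
1 0 1 0

Derivation:
After press 1 at (1,1):
0 1 1 0
0 1 0 1
1 1 1 0
1 0 0 0

After press 2 at (0,3):
0 1 0 1
0 1 0 0
1 1 1 0
1 0 0 0

After press 3 at (2,2):
0 1 0 1
0 1 1 0
1 0 0 1
1 0 1 0

After press 4 at (0,3):
0 1 1 0
0 1 1 1
1 0 0 1
1 0 1 0

After press 5 at (0,1):
1 0 0 0
0 0 1 1
1 0 0 1
1 0 1 0

After press 6 at (0,1):
0 1 1 0
0 1 1 1
1 0 0 1
1 0 1 0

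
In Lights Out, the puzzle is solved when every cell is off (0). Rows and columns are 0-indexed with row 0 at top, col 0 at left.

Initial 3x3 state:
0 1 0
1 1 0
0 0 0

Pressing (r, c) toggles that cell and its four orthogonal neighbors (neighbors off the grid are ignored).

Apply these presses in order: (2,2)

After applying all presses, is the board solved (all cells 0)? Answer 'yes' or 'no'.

Answer: no

Derivation:
After press 1 at (2,2):
0 1 0
1 1 1
0 1 1

Lights still on: 6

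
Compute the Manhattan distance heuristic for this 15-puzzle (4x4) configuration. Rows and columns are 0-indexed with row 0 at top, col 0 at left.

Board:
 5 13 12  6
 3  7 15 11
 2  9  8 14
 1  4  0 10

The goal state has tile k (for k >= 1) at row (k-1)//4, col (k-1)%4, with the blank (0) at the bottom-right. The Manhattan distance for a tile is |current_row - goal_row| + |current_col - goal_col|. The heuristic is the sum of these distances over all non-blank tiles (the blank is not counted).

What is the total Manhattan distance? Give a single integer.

Answer: 39

Derivation:
Tile 5: (0,0)->(1,0) = 1
Tile 13: (0,1)->(3,0) = 4
Tile 12: (0,2)->(2,3) = 3
Tile 6: (0,3)->(1,1) = 3
Tile 3: (1,0)->(0,2) = 3
Tile 7: (1,1)->(1,2) = 1
Tile 15: (1,2)->(3,2) = 2
Tile 11: (1,3)->(2,2) = 2
Tile 2: (2,0)->(0,1) = 3
Tile 9: (2,1)->(2,0) = 1
Tile 8: (2,2)->(1,3) = 2
Tile 14: (2,3)->(3,1) = 3
Tile 1: (3,0)->(0,0) = 3
Tile 4: (3,1)->(0,3) = 5
Tile 10: (3,3)->(2,1) = 3
Sum: 1 + 4 + 3 + 3 + 3 + 1 + 2 + 2 + 3 + 1 + 2 + 3 + 3 + 5 + 3 = 39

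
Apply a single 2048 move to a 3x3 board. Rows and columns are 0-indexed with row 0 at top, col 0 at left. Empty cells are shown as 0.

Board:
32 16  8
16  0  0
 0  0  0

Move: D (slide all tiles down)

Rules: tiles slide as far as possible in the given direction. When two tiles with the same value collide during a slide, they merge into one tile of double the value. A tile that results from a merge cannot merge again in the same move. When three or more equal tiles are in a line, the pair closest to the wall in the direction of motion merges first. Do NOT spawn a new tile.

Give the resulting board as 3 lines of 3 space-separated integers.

Slide down:
col 0: [32, 16, 0] -> [0, 32, 16]
col 1: [16, 0, 0] -> [0, 0, 16]
col 2: [8, 0, 0] -> [0, 0, 8]

Answer:  0  0  0
32  0  0
16 16  8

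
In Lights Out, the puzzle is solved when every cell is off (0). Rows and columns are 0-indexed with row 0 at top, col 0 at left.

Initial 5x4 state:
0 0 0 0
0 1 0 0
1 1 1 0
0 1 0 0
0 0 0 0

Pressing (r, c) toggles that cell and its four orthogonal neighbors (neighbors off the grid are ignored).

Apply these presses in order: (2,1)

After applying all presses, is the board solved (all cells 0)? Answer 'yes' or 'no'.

Answer: yes

Derivation:
After press 1 at (2,1):
0 0 0 0
0 0 0 0
0 0 0 0
0 0 0 0
0 0 0 0

Lights still on: 0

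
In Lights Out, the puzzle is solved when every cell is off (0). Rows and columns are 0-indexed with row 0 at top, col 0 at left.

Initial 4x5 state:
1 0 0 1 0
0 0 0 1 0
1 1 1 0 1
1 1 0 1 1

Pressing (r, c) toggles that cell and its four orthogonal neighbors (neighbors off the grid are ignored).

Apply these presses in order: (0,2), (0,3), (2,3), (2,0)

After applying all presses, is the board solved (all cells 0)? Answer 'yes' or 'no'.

Answer: no

Derivation:
After press 1 at (0,2):
1 1 1 0 0
0 0 1 1 0
1 1 1 0 1
1 1 0 1 1

After press 2 at (0,3):
1 1 0 1 1
0 0 1 0 0
1 1 1 0 1
1 1 0 1 1

After press 3 at (2,3):
1 1 0 1 1
0 0 1 1 0
1 1 0 1 0
1 1 0 0 1

After press 4 at (2,0):
1 1 0 1 1
1 0 1 1 0
0 0 0 1 0
0 1 0 0 1

Lights still on: 10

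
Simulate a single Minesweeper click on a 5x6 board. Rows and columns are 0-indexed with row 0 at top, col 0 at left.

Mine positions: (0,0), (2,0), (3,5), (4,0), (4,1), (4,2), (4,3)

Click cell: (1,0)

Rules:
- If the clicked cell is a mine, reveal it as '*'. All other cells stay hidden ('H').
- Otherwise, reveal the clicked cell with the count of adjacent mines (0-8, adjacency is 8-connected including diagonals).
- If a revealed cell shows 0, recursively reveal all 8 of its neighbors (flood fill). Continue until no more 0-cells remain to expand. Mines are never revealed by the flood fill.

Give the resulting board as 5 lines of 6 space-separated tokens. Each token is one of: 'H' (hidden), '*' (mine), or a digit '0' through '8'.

H H H H H H
2 H H H H H
H H H H H H
H H H H H H
H H H H H H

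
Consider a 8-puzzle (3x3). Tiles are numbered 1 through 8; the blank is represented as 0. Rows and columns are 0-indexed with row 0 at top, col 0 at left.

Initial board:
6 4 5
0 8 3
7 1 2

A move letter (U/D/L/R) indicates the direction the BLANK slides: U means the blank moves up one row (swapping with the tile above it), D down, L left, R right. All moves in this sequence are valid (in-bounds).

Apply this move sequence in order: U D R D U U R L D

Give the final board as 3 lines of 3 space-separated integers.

Answer: 6 4 5
8 0 3
7 1 2

Derivation:
After move 1 (U):
0 4 5
6 8 3
7 1 2

After move 2 (D):
6 4 5
0 8 3
7 1 2

After move 3 (R):
6 4 5
8 0 3
7 1 2

After move 4 (D):
6 4 5
8 1 3
7 0 2

After move 5 (U):
6 4 5
8 0 3
7 1 2

After move 6 (U):
6 0 5
8 4 3
7 1 2

After move 7 (R):
6 5 0
8 4 3
7 1 2

After move 8 (L):
6 0 5
8 4 3
7 1 2

After move 9 (D):
6 4 5
8 0 3
7 1 2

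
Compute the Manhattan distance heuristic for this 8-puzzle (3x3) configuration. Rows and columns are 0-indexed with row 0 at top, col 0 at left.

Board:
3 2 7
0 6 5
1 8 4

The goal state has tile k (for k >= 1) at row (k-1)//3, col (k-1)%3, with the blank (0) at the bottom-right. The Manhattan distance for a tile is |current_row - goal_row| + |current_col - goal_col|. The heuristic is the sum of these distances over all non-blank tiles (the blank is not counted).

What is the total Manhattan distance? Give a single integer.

Tile 3: (0,0)->(0,2) = 2
Tile 2: (0,1)->(0,1) = 0
Tile 7: (0,2)->(2,0) = 4
Tile 6: (1,1)->(1,2) = 1
Tile 5: (1,2)->(1,1) = 1
Tile 1: (2,0)->(0,0) = 2
Tile 8: (2,1)->(2,1) = 0
Tile 4: (2,2)->(1,0) = 3
Sum: 2 + 0 + 4 + 1 + 1 + 2 + 0 + 3 = 13

Answer: 13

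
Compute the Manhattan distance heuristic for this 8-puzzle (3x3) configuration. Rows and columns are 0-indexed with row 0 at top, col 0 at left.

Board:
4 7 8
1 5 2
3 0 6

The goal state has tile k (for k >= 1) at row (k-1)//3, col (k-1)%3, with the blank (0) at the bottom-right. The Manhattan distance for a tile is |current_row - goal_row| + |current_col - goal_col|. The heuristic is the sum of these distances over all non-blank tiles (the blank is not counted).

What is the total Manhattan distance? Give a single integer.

Answer: 15

Derivation:
Tile 4: (0,0)->(1,0) = 1
Tile 7: (0,1)->(2,0) = 3
Tile 8: (0,2)->(2,1) = 3
Tile 1: (1,0)->(0,0) = 1
Tile 5: (1,1)->(1,1) = 0
Tile 2: (1,2)->(0,1) = 2
Tile 3: (2,0)->(0,2) = 4
Tile 6: (2,2)->(1,2) = 1
Sum: 1 + 3 + 3 + 1 + 0 + 2 + 4 + 1 = 15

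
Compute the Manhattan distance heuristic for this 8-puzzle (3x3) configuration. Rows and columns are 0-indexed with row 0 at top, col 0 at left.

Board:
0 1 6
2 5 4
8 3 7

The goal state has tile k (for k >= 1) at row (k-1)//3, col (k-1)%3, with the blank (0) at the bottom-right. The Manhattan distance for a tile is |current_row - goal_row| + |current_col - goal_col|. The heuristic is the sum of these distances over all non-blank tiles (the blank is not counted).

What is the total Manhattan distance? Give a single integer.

Answer: 12

Derivation:
Tile 1: at (0,1), goal (0,0), distance |0-0|+|1-0| = 1
Tile 6: at (0,2), goal (1,2), distance |0-1|+|2-2| = 1
Tile 2: at (1,0), goal (0,1), distance |1-0|+|0-1| = 2
Tile 5: at (1,1), goal (1,1), distance |1-1|+|1-1| = 0
Tile 4: at (1,2), goal (1,0), distance |1-1|+|2-0| = 2
Tile 8: at (2,0), goal (2,1), distance |2-2|+|0-1| = 1
Tile 3: at (2,1), goal (0,2), distance |2-0|+|1-2| = 3
Tile 7: at (2,2), goal (2,0), distance |2-2|+|2-0| = 2
Sum: 1 + 1 + 2 + 0 + 2 + 1 + 3 + 2 = 12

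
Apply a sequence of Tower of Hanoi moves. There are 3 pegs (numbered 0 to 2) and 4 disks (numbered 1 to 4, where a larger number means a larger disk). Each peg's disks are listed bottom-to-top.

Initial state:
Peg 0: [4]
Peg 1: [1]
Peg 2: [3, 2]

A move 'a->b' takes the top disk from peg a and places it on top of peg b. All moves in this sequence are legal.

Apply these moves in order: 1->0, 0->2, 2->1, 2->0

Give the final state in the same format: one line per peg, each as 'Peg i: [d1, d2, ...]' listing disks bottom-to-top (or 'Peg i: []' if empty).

After move 1 (1->0):
Peg 0: [4, 1]
Peg 1: []
Peg 2: [3, 2]

After move 2 (0->2):
Peg 0: [4]
Peg 1: []
Peg 2: [3, 2, 1]

After move 3 (2->1):
Peg 0: [4]
Peg 1: [1]
Peg 2: [3, 2]

After move 4 (2->0):
Peg 0: [4, 2]
Peg 1: [1]
Peg 2: [3]

Answer: Peg 0: [4, 2]
Peg 1: [1]
Peg 2: [3]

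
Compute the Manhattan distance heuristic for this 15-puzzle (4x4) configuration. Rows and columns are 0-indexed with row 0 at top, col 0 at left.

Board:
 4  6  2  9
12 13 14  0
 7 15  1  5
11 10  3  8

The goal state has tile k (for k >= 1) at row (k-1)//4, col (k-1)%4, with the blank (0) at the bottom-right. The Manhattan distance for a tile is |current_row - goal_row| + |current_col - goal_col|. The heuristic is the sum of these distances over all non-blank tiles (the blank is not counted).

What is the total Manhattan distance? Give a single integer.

Answer: 42

Derivation:
Tile 4: at (0,0), goal (0,3), distance |0-0|+|0-3| = 3
Tile 6: at (0,1), goal (1,1), distance |0-1|+|1-1| = 1
Tile 2: at (0,2), goal (0,1), distance |0-0|+|2-1| = 1
Tile 9: at (0,3), goal (2,0), distance |0-2|+|3-0| = 5
Tile 12: at (1,0), goal (2,3), distance |1-2|+|0-3| = 4
Tile 13: at (1,1), goal (3,0), distance |1-3|+|1-0| = 3
Tile 14: at (1,2), goal (3,1), distance |1-3|+|2-1| = 3
Tile 7: at (2,0), goal (1,2), distance |2-1|+|0-2| = 3
Tile 15: at (2,1), goal (3,2), distance |2-3|+|1-2| = 2
Tile 1: at (2,2), goal (0,0), distance |2-0|+|2-0| = 4
Tile 5: at (2,3), goal (1,0), distance |2-1|+|3-0| = 4
Tile 11: at (3,0), goal (2,2), distance |3-2|+|0-2| = 3
Tile 10: at (3,1), goal (2,1), distance |3-2|+|1-1| = 1
Tile 3: at (3,2), goal (0,2), distance |3-0|+|2-2| = 3
Tile 8: at (3,3), goal (1,3), distance |3-1|+|3-3| = 2
Sum: 3 + 1 + 1 + 5 + 4 + 3 + 3 + 3 + 2 + 4 + 4 + 3 + 1 + 3 + 2 = 42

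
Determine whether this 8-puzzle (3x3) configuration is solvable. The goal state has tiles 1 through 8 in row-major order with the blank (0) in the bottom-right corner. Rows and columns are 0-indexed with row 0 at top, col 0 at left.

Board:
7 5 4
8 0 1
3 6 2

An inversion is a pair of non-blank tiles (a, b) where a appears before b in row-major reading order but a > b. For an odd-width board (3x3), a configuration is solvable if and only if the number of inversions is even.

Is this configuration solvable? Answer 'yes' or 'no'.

Inversions (pairs i<j in row-major order where tile[i] > tile[j] > 0): 19
19 is odd, so the puzzle is not solvable.

Answer: no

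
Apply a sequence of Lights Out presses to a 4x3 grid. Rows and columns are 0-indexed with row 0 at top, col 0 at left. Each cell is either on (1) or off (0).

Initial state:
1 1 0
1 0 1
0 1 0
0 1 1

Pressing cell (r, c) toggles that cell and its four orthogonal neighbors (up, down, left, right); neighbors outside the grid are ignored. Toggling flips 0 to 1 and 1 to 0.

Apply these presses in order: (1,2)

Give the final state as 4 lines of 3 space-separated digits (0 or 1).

After press 1 at (1,2):
1 1 1
1 1 0
0 1 1
0 1 1

Answer: 1 1 1
1 1 0
0 1 1
0 1 1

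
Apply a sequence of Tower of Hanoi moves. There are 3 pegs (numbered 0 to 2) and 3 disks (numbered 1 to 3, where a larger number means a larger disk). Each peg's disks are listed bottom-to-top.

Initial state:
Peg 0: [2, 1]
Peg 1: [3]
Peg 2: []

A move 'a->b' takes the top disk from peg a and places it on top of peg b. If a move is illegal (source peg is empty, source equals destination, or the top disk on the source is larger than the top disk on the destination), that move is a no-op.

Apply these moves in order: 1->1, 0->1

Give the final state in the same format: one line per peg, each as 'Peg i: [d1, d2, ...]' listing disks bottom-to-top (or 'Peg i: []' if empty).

After move 1 (1->1):
Peg 0: [2, 1]
Peg 1: [3]
Peg 2: []

After move 2 (0->1):
Peg 0: [2]
Peg 1: [3, 1]
Peg 2: []

Answer: Peg 0: [2]
Peg 1: [3, 1]
Peg 2: []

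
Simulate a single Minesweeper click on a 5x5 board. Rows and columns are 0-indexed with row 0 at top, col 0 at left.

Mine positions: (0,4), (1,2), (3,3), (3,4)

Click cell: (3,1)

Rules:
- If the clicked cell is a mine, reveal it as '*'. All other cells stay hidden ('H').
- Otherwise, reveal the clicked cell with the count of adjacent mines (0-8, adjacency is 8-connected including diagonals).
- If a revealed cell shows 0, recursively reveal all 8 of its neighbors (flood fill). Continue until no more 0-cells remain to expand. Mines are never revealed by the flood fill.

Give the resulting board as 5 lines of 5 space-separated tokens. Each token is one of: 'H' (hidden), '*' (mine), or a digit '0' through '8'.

0 1 H H H
0 1 H H H
0 1 2 H H
0 0 1 H H
0 0 1 H H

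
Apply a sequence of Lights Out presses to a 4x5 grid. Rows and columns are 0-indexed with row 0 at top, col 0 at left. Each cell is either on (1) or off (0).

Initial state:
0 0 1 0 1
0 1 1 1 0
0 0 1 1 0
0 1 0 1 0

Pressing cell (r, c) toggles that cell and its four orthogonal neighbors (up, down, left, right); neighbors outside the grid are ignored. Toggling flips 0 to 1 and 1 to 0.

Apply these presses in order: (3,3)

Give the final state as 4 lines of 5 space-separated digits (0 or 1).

Answer: 0 0 1 0 1
0 1 1 1 0
0 0 1 0 0
0 1 1 0 1

Derivation:
After press 1 at (3,3):
0 0 1 0 1
0 1 1 1 0
0 0 1 0 0
0 1 1 0 1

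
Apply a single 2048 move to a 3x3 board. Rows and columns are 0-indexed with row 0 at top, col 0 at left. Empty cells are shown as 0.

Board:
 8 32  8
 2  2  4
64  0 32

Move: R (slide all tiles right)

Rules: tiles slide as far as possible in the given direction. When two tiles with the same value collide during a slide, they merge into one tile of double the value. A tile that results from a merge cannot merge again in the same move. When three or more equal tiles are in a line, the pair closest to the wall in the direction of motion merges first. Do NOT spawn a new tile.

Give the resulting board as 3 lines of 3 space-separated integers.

Slide right:
row 0: [8, 32, 8] -> [8, 32, 8]
row 1: [2, 2, 4] -> [0, 4, 4]
row 2: [64, 0, 32] -> [0, 64, 32]

Answer:  8 32  8
 0  4  4
 0 64 32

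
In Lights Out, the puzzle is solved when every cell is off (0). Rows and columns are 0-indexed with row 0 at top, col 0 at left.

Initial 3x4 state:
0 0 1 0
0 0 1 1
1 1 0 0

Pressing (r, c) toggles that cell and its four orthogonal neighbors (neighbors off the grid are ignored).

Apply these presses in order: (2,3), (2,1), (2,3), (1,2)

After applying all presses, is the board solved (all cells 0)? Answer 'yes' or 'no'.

Answer: yes

Derivation:
After press 1 at (2,3):
0 0 1 0
0 0 1 0
1 1 1 1

After press 2 at (2,1):
0 0 1 0
0 1 1 0
0 0 0 1

After press 3 at (2,3):
0 0 1 0
0 1 1 1
0 0 1 0

After press 4 at (1,2):
0 0 0 0
0 0 0 0
0 0 0 0

Lights still on: 0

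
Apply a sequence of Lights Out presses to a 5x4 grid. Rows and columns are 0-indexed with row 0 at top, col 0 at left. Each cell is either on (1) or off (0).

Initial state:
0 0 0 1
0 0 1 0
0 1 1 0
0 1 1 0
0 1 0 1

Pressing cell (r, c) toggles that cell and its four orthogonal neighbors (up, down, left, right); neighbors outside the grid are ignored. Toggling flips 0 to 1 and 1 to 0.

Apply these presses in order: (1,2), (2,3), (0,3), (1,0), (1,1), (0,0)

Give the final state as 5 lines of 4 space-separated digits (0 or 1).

Answer: 0 0 0 0
1 1 1 1
1 0 1 1
0 1 1 1
0 1 0 1

Derivation:
After press 1 at (1,2):
0 0 1 1
0 1 0 1
0 1 0 0
0 1 1 0
0 1 0 1

After press 2 at (2,3):
0 0 1 1
0 1 0 0
0 1 1 1
0 1 1 1
0 1 0 1

After press 3 at (0,3):
0 0 0 0
0 1 0 1
0 1 1 1
0 1 1 1
0 1 0 1

After press 4 at (1,0):
1 0 0 0
1 0 0 1
1 1 1 1
0 1 1 1
0 1 0 1

After press 5 at (1,1):
1 1 0 0
0 1 1 1
1 0 1 1
0 1 1 1
0 1 0 1

After press 6 at (0,0):
0 0 0 0
1 1 1 1
1 0 1 1
0 1 1 1
0 1 0 1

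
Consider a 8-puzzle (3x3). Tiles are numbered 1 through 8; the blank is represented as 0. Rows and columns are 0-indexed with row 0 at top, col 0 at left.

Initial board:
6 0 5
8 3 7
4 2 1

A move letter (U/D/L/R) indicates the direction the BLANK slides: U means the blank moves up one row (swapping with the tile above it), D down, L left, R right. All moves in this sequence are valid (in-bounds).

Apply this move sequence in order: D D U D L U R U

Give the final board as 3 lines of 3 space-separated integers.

Answer: 6 0 5
2 3 7
8 4 1

Derivation:
After move 1 (D):
6 3 5
8 0 7
4 2 1

After move 2 (D):
6 3 5
8 2 7
4 0 1

After move 3 (U):
6 3 5
8 0 7
4 2 1

After move 4 (D):
6 3 5
8 2 7
4 0 1

After move 5 (L):
6 3 5
8 2 7
0 4 1

After move 6 (U):
6 3 5
0 2 7
8 4 1

After move 7 (R):
6 3 5
2 0 7
8 4 1

After move 8 (U):
6 0 5
2 3 7
8 4 1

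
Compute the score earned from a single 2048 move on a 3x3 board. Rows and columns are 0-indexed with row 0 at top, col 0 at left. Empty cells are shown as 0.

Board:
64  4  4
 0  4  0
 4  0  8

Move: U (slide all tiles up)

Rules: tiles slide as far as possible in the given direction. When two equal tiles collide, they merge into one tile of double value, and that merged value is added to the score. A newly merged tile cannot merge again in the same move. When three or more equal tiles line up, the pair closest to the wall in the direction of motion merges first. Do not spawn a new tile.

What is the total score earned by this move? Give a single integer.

Answer: 8

Derivation:
Slide up:
col 0: [64, 0, 4] -> [64, 4, 0]  score +0 (running 0)
col 1: [4, 4, 0] -> [8, 0, 0]  score +8 (running 8)
col 2: [4, 0, 8] -> [4, 8, 0]  score +0 (running 8)
Board after move:
64  8  4
 4  0  8
 0  0  0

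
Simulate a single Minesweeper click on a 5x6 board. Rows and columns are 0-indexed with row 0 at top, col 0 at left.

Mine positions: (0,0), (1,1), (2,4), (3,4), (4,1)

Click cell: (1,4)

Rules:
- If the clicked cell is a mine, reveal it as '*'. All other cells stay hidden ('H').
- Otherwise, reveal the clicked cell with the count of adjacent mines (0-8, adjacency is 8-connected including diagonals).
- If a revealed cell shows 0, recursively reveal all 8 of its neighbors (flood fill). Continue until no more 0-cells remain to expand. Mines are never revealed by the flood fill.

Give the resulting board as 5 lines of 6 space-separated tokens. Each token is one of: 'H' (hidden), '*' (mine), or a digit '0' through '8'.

H H H H H H
H H H H 1 H
H H H H H H
H H H H H H
H H H H H H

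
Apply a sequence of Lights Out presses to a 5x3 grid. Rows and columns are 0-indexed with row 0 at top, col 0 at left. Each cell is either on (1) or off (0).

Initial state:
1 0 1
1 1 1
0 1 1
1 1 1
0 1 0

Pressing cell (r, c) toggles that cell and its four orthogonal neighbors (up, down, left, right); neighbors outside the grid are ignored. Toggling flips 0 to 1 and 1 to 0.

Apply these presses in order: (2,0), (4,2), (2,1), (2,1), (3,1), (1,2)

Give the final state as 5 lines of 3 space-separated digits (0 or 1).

After press 1 at (2,0):
1 0 1
0 1 1
1 0 1
0 1 1
0 1 0

After press 2 at (4,2):
1 0 1
0 1 1
1 0 1
0 1 0
0 0 1

After press 3 at (2,1):
1 0 1
0 0 1
0 1 0
0 0 0
0 0 1

After press 4 at (2,1):
1 0 1
0 1 1
1 0 1
0 1 0
0 0 1

After press 5 at (3,1):
1 0 1
0 1 1
1 1 1
1 0 1
0 1 1

After press 6 at (1,2):
1 0 0
0 0 0
1 1 0
1 0 1
0 1 1

Answer: 1 0 0
0 0 0
1 1 0
1 0 1
0 1 1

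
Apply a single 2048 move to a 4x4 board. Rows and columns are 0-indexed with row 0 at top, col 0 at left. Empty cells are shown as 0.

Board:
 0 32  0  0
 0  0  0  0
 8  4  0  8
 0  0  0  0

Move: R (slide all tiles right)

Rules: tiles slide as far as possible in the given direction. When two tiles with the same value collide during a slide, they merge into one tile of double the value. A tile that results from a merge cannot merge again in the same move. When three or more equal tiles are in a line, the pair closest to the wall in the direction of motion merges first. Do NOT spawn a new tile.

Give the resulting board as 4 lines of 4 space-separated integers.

Answer:  0  0  0 32
 0  0  0  0
 0  8  4  8
 0  0  0  0

Derivation:
Slide right:
row 0: [0, 32, 0, 0] -> [0, 0, 0, 32]
row 1: [0, 0, 0, 0] -> [0, 0, 0, 0]
row 2: [8, 4, 0, 8] -> [0, 8, 4, 8]
row 3: [0, 0, 0, 0] -> [0, 0, 0, 0]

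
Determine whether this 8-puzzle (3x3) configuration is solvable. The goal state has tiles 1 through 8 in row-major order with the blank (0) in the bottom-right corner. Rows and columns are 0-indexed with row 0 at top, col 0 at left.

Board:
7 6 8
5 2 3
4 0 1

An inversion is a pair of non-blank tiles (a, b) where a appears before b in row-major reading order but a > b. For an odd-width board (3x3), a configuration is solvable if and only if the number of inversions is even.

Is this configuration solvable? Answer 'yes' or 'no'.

Inversions (pairs i<j in row-major order where tile[i] > tile[j] > 0): 23
23 is odd, so the puzzle is not solvable.

Answer: no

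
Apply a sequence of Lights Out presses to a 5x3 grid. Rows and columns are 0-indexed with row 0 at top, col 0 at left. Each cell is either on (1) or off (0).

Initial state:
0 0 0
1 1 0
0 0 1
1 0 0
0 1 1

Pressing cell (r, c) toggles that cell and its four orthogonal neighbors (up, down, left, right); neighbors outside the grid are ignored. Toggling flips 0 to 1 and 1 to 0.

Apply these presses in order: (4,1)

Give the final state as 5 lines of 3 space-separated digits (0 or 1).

After press 1 at (4,1):
0 0 0
1 1 0
0 0 1
1 1 0
1 0 0

Answer: 0 0 0
1 1 0
0 0 1
1 1 0
1 0 0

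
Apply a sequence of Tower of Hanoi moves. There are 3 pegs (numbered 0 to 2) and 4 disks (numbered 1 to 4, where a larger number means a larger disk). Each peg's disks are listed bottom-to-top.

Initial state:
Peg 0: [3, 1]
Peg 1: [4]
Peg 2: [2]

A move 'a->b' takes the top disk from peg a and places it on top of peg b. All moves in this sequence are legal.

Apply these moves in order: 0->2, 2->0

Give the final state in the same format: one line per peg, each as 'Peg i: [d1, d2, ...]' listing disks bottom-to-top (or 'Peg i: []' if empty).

After move 1 (0->2):
Peg 0: [3]
Peg 1: [4]
Peg 2: [2, 1]

After move 2 (2->0):
Peg 0: [3, 1]
Peg 1: [4]
Peg 2: [2]

Answer: Peg 0: [3, 1]
Peg 1: [4]
Peg 2: [2]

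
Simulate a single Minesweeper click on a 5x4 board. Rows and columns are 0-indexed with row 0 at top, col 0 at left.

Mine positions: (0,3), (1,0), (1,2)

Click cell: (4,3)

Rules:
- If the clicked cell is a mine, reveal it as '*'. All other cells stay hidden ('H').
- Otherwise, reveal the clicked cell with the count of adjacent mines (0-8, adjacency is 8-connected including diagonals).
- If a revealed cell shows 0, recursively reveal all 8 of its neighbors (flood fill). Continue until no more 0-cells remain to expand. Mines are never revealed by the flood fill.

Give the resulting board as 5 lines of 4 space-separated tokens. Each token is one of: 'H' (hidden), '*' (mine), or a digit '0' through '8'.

H H H H
H H H H
1 2 1 1
0 0 0 0
0 0 0 0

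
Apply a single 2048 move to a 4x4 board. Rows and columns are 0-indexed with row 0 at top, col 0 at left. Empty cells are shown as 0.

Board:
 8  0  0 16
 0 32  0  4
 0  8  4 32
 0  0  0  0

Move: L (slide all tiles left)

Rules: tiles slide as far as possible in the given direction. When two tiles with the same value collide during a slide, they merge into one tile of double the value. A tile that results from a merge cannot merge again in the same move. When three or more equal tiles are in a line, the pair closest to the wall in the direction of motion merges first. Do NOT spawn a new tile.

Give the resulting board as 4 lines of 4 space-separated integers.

Answer:  8 16  0  0
32  4  0  0
 8  4 32  0
 0  0  0  0

Derivation:
Slide left:
row 0: [8, 0, 0, 16] -> [8, 16, 0, 0]
row 1: [0, 32, 0, 4] -> [32, 4, 0, 0]
row 2: [0, 8, 4, 32] -> [8, 4, 32, 0]
row 3: [0, 0, 0, 0] -> [0, 0, 0, 0]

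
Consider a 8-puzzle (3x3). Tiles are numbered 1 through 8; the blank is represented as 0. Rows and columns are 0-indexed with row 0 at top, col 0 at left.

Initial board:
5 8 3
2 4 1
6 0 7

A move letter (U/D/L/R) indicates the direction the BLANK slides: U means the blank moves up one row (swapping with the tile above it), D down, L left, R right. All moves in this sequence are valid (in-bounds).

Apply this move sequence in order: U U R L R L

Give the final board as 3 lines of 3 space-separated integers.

Answer: 5 0 3
2 8 1
6 4 7

Derivation:
After move 1 (U):
5 8 3
2 0 1
6 4 7

After move 2 (U):
5 0 3
2 8 1
6 4 7

After move 3 (R):
5 3 0
2 8 1
6 4 7

After move 4 (L):
5 0 3
2 8 1
6 4 7

After move 5 (R):
5 3 0
2 8 1
6 4 7

After move 6 (L):
5 0 3
2 8 1
6 4 7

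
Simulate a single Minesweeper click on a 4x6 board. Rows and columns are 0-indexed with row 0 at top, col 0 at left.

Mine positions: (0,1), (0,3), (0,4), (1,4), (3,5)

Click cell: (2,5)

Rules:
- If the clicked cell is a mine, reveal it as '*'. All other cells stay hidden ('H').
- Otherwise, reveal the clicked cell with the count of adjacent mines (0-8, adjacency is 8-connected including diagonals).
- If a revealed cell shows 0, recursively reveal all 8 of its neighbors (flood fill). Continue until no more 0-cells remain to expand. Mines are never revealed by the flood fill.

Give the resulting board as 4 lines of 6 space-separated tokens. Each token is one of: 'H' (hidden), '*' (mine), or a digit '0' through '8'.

H H H H H H
H H H H H H
H H H H H 2
H H H H H H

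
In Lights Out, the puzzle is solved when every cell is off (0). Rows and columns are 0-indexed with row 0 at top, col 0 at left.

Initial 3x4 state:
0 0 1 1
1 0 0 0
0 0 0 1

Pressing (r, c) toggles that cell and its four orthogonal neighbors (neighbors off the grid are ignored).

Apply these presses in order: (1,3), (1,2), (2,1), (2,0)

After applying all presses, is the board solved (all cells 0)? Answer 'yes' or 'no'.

Answer: yes

Derivation:
After press 1 at (1,3):
0 0 1 0
1 0 1 1
0 0 0 0

After press 2 at (1,2):
0 0 0 0
1 1 0 0
0 0 1 0

After press 3 at (2,1):
0 0 0 0
1 0 0 0
1 1 0 0

After press 4 at (2,0):
0 0 0 0
0 0 0 0
0 0 0 0

Lights still on: 0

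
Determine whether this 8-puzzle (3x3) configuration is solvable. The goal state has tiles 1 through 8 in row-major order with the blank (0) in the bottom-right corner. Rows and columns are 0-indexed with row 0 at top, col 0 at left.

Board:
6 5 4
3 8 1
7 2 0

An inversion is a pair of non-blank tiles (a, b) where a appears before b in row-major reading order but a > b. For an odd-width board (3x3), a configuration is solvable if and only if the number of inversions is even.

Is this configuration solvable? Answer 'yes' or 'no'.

Inversions (pairs i<j in row-major order where tile[i] > tile[j] > 0): 18
18 is even, so the puzzle is solvable.

Answer: yes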